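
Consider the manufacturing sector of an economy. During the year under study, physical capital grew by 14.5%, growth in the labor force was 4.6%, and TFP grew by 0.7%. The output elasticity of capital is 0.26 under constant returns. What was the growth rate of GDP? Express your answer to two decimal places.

Labor's share = 1 − 0.26 = 0.74.
Physical capital: 0.26 × 14.5 = 3.77 pp.
The labor force: 0.74 × 4.6 = 3.404 pp.
Output growth = 0.7 + 7.174 = 7.874%.

GDP grew 7.87%.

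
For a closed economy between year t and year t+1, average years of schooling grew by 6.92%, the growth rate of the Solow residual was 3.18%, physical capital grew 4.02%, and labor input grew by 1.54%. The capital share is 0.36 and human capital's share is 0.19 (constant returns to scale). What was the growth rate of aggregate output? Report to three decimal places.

Labor's share = 1 − 0.36 − 0.19 = 0.45.
Physical capital: 0.36 × 4.02 = 1.4472 pp.
Average years of schooling: 0.19 × 6.92 = 1.3148 pp.
Labor input: 0.45 × 1.54 = 0.693 pp.
Output growth = 3.18 + 3.455 = 6.635%.

6.635%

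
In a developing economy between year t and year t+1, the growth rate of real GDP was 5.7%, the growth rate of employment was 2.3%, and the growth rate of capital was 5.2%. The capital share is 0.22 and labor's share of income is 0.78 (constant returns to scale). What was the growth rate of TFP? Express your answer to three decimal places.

Labor's share = 1 − 0.22 = 0.78.
Capital: 0.22 × 5.2 = 1.144 pp.
Employment: 0.78 × 2.3 = 1.794 pp.
TFP growth = 5.7 − 2.938 = 2.762%.

2.762%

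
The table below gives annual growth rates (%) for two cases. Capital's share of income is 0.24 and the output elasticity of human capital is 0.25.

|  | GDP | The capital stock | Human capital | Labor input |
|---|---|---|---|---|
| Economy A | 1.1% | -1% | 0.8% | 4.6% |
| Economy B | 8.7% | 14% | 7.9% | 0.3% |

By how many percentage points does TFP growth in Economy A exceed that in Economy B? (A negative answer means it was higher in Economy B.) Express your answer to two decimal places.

Labor's share = 1 − 0.24 − 0.25 = 0.51.
Economy A: TFP = 1.1 + 0.24 − 0.2 − 2.346 = -1.206%.
Economy B: TFP = 8.7 − 3.36 − 1.975 − 0.153 = 3.212%.
Difference = -1.206 − (3.212) = -4.418 pp.

-4.42 percentage points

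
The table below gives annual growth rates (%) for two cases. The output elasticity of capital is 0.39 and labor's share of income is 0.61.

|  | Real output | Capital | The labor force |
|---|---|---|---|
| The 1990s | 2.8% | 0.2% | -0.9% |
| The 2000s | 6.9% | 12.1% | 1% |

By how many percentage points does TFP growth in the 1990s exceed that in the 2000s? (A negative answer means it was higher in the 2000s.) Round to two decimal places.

Labor's share = 1 − 0.39 = 0.61.
The 1990s: TFP = 2.8 − 0.078 + 0.549 = 3.271%.
The 2000s: TFP = 6.9 − 4.719 − 0.61 = 1.571%.
Difference = 3.271 − (1.571) = 1.7 pp.

1.70 percentage points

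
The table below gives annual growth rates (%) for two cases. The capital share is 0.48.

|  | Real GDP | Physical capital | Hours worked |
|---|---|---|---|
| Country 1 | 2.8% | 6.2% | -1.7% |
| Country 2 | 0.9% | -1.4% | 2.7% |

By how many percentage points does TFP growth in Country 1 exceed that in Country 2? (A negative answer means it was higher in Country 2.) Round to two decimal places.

Labor's share = 1 − 0.48 = 0.52.
Country 1: TFP = 2.8 − 2.976 + 0.884 = 0.708%.
Country 2: TFP = 0.9 + 0.672 − 1.404 = 0.168%.
Difference = 0.708 − (0.168) = 0.54 pp.

0.54 percentage points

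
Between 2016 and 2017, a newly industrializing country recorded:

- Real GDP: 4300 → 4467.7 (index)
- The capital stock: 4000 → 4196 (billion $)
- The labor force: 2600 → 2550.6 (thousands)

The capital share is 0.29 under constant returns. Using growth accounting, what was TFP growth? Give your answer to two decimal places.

Real GDP growth = (4467.7 − 4300) / 4300 = 3.9%.
The capital stock growth = (4196 − 4000) / 4000 = 4.9%.
The labor force growth = (2550.6 − 2600) / 2600 = -1.9%.
Labor's share = 1 − 0.29 = 0.71.
The capital stock: 0.29 × 4.9 = 1.421 pp.
The labor force: 0.71 × (-1.9) = -1.349 pp.
TFP growth = 3.9 − 0.072 = 3.828%.

TFP grew 3.83%.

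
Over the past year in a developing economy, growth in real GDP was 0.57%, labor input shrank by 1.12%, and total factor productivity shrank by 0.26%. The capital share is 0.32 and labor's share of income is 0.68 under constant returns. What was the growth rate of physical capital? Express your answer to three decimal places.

4.974%

Labor's share = 1 − 0.32 = 0.68.
gY = gA + 0.68×(-1.12) + 0.32×g.
0.32×g = 0.57 + 0.26 + 0.7616 = 1.5916.
g = 1.5916 / 0.32 = 4.97375%.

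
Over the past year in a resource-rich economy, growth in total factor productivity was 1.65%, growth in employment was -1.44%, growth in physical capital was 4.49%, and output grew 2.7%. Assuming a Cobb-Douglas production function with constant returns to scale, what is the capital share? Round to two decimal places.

gY = gA + α·gK + (1−α)·gL, so gY − gA − gL = α(gK − gL).
2.7 − 1.65 + 1.44 = α × (4.49 − (-1.44)).
2.49 = 5.93 α, so α = 0.4199.

α = 0.42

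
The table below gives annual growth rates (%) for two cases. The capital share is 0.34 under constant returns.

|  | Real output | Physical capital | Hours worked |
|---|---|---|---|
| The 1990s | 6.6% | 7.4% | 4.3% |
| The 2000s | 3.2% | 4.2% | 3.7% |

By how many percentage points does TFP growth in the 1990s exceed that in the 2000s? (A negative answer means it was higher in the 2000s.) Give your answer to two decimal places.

1.92 percentage points

Labor's share = 1 − 0.34 = 0.66.
The 1990s: TFP = 6.6 − 2.516 − 2.838 = 1.246%.
The 2000s: TFP = 3.2 − 1.428 − 2.442 = -0.67%.
Difference = 1.246 − (-0.67) = 1.916 pp.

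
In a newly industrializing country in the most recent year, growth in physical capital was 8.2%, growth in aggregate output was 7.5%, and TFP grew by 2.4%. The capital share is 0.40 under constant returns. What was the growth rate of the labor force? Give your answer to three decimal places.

3.033%

Labor's share = 1 − 0.4 = 0.6.
gY = gA + 0.4×8.2 + 0.6×g.
0.6×g = 7.5 − 2.4 − 3.28 = 1.82.
g = 1.82 / 0.6 = 3.03333%.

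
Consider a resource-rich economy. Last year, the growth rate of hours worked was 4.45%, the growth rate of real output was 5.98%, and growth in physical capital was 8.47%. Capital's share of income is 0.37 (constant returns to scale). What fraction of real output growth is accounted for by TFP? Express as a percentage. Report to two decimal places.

TFP accounted for 0.71% of growth.

Labor's share = 1 − 0.37 = 0.63.
Physical capital: 0.37 × 8.47 = 3.1339 pp.
Hours worked: 0.63 × 4.45 = 2.8035 pp.
TFP growth = 5.98 − 5.9374 = 0.0426%.
TFP share of growth = 0.0426 / 5.98 × 100 = 0.7124%.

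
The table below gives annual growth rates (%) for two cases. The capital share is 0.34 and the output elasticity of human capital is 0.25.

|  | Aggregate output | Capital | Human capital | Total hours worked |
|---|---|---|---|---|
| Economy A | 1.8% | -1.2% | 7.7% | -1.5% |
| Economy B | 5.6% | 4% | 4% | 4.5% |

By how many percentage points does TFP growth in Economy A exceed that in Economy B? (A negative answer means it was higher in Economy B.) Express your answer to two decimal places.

Labor's share = 1 − 0.34 − 0.25 = 0.41.
Economy A: TFP = 1.8 + 0.408 − 1.925 + 0.615 = 0.898%.
Economy B: TFP = 5.6 − 1.36 − 1 − 1.845 = 1.395%.
Difference = 0.898 − (1.395) = -0.497 pp.

-0.50 percentage points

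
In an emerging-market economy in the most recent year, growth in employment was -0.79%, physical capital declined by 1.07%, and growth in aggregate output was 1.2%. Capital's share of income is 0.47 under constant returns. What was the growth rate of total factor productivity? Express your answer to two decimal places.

2.12%

Labor's share = 1 − 0.47 = 0.53.
Physical capital: 0.47 × (-1.07) = -0.5029 pp.
Employment: 0.53 × (-0.79) = -0.4187 pp.
TFP growth = 1.2 + 0.9216 = 2.1216%.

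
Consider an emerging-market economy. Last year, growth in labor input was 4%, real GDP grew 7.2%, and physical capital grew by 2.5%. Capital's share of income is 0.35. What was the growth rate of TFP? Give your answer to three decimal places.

Labor's share = 1 − 0.35 = 0.65.
Physical capital: 0.35 × 2.5 = 0.875 pp.
Labor input: 0.65 × 4 = 2.6 pp.
TFP growth = 7.2 − 3.475 = 3.725%.

TFP growth was 3.725%.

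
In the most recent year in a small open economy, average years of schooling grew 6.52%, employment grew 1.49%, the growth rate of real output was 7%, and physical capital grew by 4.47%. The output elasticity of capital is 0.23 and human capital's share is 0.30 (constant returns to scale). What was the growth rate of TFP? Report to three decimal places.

Labor's share = 1 − 0.23 − 0.3 = 0.47.
Physical capital: 0.23 × 4.47 = 1.0281 pp.
Average years of schooling: 0.3 × 6.52 = 1.956 pp.
Employment: 0.47 × 1.49 = 0.7003 pp.
TFP growth = 7 − 3.6844 = 3.3156%.

3.316%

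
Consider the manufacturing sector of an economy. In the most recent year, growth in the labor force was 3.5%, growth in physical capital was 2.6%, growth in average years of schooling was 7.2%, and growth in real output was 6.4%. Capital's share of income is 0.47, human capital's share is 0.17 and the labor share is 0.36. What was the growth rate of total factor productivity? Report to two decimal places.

2.69%

Labor's share = 1 − 0.47 − 0.17 = 0.36.
Physical capital: 0.47 × 2.6 = 1.222 pp.
Average years of schooling: 0.17 × 7.2 = 1.224 pp.
The labor force: 0.36 × 3.5 = 1.26 pp.
TFP growth = 6.4 − 3.706 = 2.694%.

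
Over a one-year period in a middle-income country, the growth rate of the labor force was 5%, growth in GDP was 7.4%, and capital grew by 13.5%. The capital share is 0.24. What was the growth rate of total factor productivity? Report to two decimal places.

0.36%

Labor's share = 1 − 0.24 = 0.76.
Capital: 0.24 × 13.5 = 3.24 pp.
The labor force: 0.76 × 5 = 3.8 pp.
TFP growth = 7.4 − 7.04 = 0.36%.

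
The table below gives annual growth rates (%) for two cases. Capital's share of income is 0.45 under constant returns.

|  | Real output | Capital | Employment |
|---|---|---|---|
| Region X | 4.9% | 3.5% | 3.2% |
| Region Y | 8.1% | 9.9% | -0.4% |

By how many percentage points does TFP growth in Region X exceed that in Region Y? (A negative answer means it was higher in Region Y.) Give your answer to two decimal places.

-2.30 percentage points

Labor's share = 1 − 0.45 = 0.55.
Region X: TFP = 4.9 − 1.575 − 1.76 = 1.565%.
Region Y: TFP = 8.1 − 4.455 + 0.22 = 3.865%.
Difference = 1.565 − (3.865) = -2.3 pp.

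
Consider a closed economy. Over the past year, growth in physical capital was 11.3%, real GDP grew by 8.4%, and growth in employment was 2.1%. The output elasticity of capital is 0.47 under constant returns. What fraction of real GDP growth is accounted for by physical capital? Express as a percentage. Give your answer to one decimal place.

63.2%

Physical capital contributed 0.47 × 11.3 = 5.311 pp.
Share of growth = 5.311 / 8.4 × 100 = 63.226%.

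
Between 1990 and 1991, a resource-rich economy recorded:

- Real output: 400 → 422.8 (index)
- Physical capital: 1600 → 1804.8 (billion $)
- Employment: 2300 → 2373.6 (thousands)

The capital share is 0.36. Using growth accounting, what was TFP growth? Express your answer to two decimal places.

Real output growth = (422.8 − 400) / 400 = 5.7%.
Physical capital growth = (1804.8 − 1600) / 1600 = 12.8%.
Employment growth = (2373.6 − 2300) / 2300 = 3.2%.
Labor's share = 1 − 0.36 = 0.64.
Physical capital: 0.36 × 12.8 = 4.608 pp.
Employment: 0.64 × 3.2 = 2.048 pp.
TFP growth = 5.7 − 6.656 = -0.956%.

-0.96%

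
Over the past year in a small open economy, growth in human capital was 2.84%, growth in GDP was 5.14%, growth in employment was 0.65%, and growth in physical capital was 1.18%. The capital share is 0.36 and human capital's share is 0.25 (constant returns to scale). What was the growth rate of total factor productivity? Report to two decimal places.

Labor's share = 1 − 0.36 − 0.25 = 0.39.
Physical capital: 0.36 × 1.18 = 0.4248 pp.
Human capital: 0.25 × 2.84 = 0.71 pp.
Employment: 0.39 × 0.65 = 0.2535 pp.
TFP growth = 5.14 − 1.3883 = 3.7517%.

3.75%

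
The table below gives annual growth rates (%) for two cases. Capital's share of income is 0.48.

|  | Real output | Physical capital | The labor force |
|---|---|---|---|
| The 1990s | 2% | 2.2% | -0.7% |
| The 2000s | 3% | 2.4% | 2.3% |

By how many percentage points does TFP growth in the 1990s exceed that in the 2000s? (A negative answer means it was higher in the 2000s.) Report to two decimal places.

Labor's share = 1 − 0.48 = 0.52.
The 1990s: TFP = 2 − 1.056 + 0.364 = 1.308%.
The 2000s: TFP = 3 − 1.152 − 1.196 = 0.652%.
Difference = 1.308 − (0.652) = 0.656 pp.

0.66 percentage points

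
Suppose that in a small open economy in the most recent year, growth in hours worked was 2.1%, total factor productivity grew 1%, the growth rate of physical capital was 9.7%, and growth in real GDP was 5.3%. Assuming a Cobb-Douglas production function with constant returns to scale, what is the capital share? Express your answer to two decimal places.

0.29

gY = gA + α·gK + (1−α)·gL, so gY − gA − gL = α(gK − gL).
5.3 − 1 − 2.1 = α × (9.7 − 2.1).
2.2 = 7.6 α, so α = 0.2895.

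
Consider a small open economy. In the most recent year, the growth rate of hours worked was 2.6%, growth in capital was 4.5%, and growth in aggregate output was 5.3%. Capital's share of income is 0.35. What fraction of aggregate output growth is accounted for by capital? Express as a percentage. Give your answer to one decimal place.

29.7%

Capital contributed 0.35 × 4.5 = 1.575 pp.
Share of growth = 1.575 / 5.3 × 100 = 29.717%.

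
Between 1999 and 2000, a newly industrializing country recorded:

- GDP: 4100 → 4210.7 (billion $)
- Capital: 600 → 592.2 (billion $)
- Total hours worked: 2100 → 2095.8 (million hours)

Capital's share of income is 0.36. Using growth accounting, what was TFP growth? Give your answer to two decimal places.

GDP growth = (4210.7 − 4100) / 4100 = 2.7%.
Capital growth = (592.2 − 600) / 600 = -1.3%.
Total hours worked growth = (2095.8 − 2100) / 2100 = -0.2%.
Labor's share = 1 − 0.36 = 0.64.
Capital: 0.36 × (-1.3) = -0.468 pp.
Total hours worked: 0.64 × (-0.2) = -0.128 pp.
TFP growth = 2.7 + 0.596 = 3.296%.

3.30%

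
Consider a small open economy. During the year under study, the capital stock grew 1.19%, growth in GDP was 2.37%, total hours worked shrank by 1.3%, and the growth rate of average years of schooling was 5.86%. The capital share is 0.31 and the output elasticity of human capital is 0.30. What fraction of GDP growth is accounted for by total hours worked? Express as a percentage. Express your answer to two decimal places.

-21.39%

Labor's share = 1 − 0.31 − 0.3 = 0.39.
Total hours worked contributed 0.39 × (-1.3) = -0.507 pp.
Share of growth = -0.507 / 2.37 × 100 = -21.3924%.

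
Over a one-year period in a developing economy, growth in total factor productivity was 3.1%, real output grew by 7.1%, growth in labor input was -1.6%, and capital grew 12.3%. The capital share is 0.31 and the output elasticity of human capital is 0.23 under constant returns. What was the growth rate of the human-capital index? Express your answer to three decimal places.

Labor's share = 1 − 0.31 − 0.23 = 0.46.
gY = gA + 0.31×12.3 + 0.46×(-1.6) + 0.23×g.
0.23×g = 7.1 − 3.1 − 3.077 = 0.923.
g = 0.923 / 0.23 = 4.01304%.

4.013%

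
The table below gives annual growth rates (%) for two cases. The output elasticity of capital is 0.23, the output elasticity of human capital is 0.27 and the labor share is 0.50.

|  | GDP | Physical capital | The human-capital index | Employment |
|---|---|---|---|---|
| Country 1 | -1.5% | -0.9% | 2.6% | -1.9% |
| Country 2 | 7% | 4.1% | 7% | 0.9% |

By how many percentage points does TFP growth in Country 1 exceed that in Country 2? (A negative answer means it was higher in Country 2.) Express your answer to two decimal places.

-4.76 percentage points

Labor's share = 1 − 0.23 − 0.27 = 0.5.
Country 1: TFP = -1.5 + 0.207 − 0.702 + 0.95 = -1.045%.
Country 2: TFP = 7 − 0.943 − 1.89 − 0.45 = 3.717%.
Difference = -1.045 − (3.717) = -4.762 pp.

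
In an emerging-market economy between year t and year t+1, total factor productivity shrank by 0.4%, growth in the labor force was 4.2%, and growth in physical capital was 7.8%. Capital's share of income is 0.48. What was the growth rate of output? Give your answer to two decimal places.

Labor's share = 1 − 0.48 = 0.52.
Physical capital: 0.48 × 7.8 = 3.744 pp.
The labor force: 0.52 × 4.2 = 2.184 pp.
Output growth = -0.4 + 5.928 = 5.528%.

Output growth was 5.53%.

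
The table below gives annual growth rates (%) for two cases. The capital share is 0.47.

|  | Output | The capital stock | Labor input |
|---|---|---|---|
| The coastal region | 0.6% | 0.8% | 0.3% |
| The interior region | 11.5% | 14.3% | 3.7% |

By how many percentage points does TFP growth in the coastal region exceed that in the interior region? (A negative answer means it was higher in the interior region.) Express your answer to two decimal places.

-2.75 percentage points

Labor's share = 1 − 0.47 = 0.53.
The coastal region: TFP = 0.6 − 0.376 − 0.159 = 0.065%.
The interior region: TFP = 11.5 − 6.721 − 1.961 = 2.818%.
Difference = 0.065 − (2.818) = -2.753 pp.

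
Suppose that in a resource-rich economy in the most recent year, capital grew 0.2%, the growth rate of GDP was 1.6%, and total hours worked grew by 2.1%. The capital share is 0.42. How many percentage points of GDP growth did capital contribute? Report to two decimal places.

Contribution = share × growth = 0.42 × 0.2 = 0.084 pp.

0.08 percentage points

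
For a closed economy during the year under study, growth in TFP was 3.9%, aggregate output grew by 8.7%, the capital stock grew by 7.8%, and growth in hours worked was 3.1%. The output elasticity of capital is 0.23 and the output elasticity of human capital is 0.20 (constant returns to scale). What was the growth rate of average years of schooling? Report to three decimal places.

Labor's share = 1 − 0.23 − 0.2 = 0.57.
gY = gA + 0.23×7.8 + 0.57×3.1 + 0.2×g.
0.2×g = 8.7 − 3.9 − 3.561 = 1.239.
g = 1.239 / 0.2 = 6.195%.

Average years of schooling growth was 6.195%.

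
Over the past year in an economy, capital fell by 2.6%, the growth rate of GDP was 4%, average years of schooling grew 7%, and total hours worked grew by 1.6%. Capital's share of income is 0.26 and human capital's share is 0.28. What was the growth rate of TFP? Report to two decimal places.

Labor's share = 1 − 0.26 − 0.28 = 0.46.
Capital: 0.26 × (-2.6) = -0.676 pp.
Average years of schooling: 0.28 × 7 = 1.96 pp.
Total hours worked: 0.46 × 1.6 = 0.736 pp.
TFP growth = 4 − 2.02 = 1.98%.

1.98%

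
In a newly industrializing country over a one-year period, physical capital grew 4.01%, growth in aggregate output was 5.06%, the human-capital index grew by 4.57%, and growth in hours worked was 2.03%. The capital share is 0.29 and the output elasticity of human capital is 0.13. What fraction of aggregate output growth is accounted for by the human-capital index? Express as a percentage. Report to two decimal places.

The human-capital index contributed 0.13 × 4.57 = 0.5941 pp.
Share of growth = 0.5941 / 5.06 × 100 = 11.7411%.

11.74%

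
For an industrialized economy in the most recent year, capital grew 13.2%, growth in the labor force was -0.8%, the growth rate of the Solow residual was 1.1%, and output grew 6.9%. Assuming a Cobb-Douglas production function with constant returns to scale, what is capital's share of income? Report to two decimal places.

α = 0.47

gY = gA + α·gK + (1−α)·gL, so gY − gA − gL = α(gK − gL).
6.9 − 1.1 + 0.8 = α × (13.2 − (-0.8)).
6.6 = 14 α, so α = 0.4714.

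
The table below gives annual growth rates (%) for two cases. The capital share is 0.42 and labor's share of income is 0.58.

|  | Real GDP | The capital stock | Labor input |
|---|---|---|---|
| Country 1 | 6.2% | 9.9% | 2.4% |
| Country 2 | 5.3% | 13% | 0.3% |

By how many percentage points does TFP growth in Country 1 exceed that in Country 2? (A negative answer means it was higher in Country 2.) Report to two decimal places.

Labor's share = 1 − 0.42 = 0.58.
Country 1: TFP = 6.2 − 4.158 − 1.392 = 0.65%.
Country 2: TFP = 5.3 − 5.46 − 0.174 = -0.334%.
Difference = 0.65 − (-0.334) = 0.984 pp.

0.98 percentage points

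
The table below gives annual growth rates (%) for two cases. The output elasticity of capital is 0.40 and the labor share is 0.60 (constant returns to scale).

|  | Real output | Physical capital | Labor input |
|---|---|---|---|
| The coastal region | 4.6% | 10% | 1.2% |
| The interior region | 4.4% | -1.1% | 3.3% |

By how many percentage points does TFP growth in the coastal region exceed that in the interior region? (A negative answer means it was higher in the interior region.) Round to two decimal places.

Labor's share = 1 − 0.4 = 0.6.
The coastal region: TFP = 4.6 − 4 − 0.72 = -0.12%.
The interior region: TFP = 4.4 + 0.44 − 1.98 = 2.86%.
Difference = -0.12 − (2.86) = -2.98 pp.

-2.98 percentage points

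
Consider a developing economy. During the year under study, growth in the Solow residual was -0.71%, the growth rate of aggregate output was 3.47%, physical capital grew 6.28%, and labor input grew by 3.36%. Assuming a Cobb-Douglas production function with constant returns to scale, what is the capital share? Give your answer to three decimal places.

gY = gA + α·gK + (1−α)·gL, so gY − gA − gL = α(gK − gL).
3.47 + 0.71 − 3.36 = α × (6.28 − 3.36).
0.82 = 2.92 α, so α = 0.28082.

The capital share is 0.281.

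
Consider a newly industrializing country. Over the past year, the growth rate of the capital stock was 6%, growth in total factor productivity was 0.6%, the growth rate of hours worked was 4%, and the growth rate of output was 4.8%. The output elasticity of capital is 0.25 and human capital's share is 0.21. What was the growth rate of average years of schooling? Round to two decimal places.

Labor's share = 1 − 0.25 − 0.21 = 0.54.
gY = gA + 0.25×6 + 0.54×4 + 0.21×g.
0.21×g = 4.8 − 0.6 − 3.66 = 0.54.
g = 0.54 / 0.21 = 2.5714%.

2.57%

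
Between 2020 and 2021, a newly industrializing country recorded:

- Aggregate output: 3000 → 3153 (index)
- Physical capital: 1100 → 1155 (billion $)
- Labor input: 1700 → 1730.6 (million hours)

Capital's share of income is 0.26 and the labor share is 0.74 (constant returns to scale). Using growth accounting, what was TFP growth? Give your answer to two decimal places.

Aggregate output growth = (3153 − 3000) / 3000 = 5.1%.
Physical capital growth = (1155 − 1100) / 1100 = 5%.
Labor input growth = (1730.6 − 1700) / 1700 = 1.8%.
Labor's share = 1 − 0.26 = 0.74.
Physical capital: 0.26 × 5 = 1.3 pp.
Labor input: 0.74 × 1.8 = 1.332 pp.
TFP growth = 5.1 − 2.632 = 2.468%.

2.47%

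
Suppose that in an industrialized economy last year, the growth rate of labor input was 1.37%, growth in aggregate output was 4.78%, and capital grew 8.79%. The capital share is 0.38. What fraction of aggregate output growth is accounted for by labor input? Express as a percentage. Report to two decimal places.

Labor's share = 1 − 0.38 = 0.62.
Labor input contributed 0.62 × 1.37 = 0.8494 pp.
Share of growth = 0.8494 / 4.78 × 100 = 17.7699%.

17.77%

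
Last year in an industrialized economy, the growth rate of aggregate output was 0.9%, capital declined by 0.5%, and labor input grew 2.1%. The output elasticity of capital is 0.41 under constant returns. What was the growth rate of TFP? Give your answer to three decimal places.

Labor's share = 1 − 0.41 = 0.59.
Capital: 0.41 × (-0.5) = -0.205 pp.
Labor input: 0.59 × 2.1 = 1.239 pp.
TFP growth = 0.9 − 1.034 = -0.134%.

-0.134%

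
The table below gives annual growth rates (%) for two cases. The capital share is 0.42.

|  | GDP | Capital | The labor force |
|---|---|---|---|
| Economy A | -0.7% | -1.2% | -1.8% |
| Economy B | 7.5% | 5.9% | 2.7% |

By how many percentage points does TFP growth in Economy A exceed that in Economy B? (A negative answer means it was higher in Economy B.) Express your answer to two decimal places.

-2.61 percentage points

Labor's share = 1 − 0.42 = 0.58.
Economy A: TFP = -0.7 + 0.504 + 1.044 = 0.848%.
Economy B: TFP = 7.5 − 2.478 − 1.566 = 3.456%.
Difference = 0.848 − (3.456) = -2.608 pp.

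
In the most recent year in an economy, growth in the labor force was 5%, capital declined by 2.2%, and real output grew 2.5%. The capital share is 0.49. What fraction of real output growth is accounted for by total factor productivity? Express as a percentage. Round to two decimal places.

Total factor productivity accounted for 41.12% of growth.

Labor's share = 1 − 0.49 = 0.51.
Capital: 0.49 × (-2.2) = -1.078 pp.
The labor force: 0.51 × 5 = 2.55 pp.
TFP growth = 2.5 − 1.472 = 1.028%.
TFP share of growth = 1.028 / 2.5 × 100 = 41.12%.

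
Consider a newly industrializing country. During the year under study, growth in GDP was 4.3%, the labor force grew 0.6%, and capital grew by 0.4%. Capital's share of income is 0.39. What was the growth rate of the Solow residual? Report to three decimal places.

3.778%

Labor's share = 1 − 0.39 = 0.61.
Capital: 0.39 × 0.4 = 0.156 pp.
The labor force: 0.61 × 0.6 = 0.366 pp.
TFP growth = 4.3 − 0.522 = 3.778%.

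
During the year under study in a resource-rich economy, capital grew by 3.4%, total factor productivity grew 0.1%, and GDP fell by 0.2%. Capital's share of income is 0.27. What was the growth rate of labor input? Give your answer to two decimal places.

Labor's share = 1 − 0.27 = 0.73.
gY = gA + 0.27×3.4 + 0.73×g.
0.73×g = -0.2 − 0.1 − 0.918 = -1.218.
g = -1.218 / 0.73 = -1.6685%.

-1.67%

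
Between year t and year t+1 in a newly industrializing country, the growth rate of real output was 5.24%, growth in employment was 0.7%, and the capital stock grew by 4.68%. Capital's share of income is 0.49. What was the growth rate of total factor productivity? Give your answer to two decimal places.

2.59%

Labor's share = 1 − 0.49 = 0.51.
The capital stock: 0.49 × 4.68 = 2.2932 pp.
Employment: 0.51 × 0.7 = 0.357 pp.
TFP growth = 5.24 − 2.6502 = 2.5898%.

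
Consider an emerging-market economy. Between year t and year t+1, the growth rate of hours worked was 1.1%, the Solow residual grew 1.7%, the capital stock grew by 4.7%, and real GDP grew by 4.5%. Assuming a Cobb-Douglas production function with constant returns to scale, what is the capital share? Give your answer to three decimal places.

gY = gA + α·gK + (1−α)·gL, so gY − gA − gL = α(gK − gL).
4.5 − 1.7 − 1.1 = α × (4.7 − 1.1).
1.7 = 3.6 α, so α = 0.47222.

0.472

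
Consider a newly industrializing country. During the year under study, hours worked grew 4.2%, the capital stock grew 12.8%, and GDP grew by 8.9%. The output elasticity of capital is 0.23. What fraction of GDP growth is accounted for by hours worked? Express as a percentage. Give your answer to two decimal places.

36.34%

Labor's share = 1 − 0.23 = 0.77.
Hours worked contributed 0.77 × 4.2 = 3.234 pp.
Share of growth = 3.234 / 8.9 × 100 = 36.3371%.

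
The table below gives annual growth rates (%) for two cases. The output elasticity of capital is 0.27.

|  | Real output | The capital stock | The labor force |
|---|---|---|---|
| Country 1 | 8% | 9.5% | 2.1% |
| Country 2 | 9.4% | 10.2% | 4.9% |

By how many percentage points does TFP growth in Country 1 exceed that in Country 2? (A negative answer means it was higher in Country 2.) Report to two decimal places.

0.83 percentage points

Labor's share = 1 − 0.27 = 0.73.
Country 1: TFP = 8 − 2.565 − 1.533 = 3.902%.
Country 2: TFP = 9.4 − 2.754 − 3.577 = 3.069%.
Difference = 3.902 − (3.069) = 0.833 pp.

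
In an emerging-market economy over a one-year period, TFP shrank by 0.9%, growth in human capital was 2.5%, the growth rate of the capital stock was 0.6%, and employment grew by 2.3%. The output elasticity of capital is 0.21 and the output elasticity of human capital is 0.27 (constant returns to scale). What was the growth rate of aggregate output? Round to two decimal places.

Aggregate output grew 1.10%.

Labor's share = 1 − 0.21 − 0.27 = 0.52.
The capital stock: 0.21 × 0.6 = 0.126 pp.
Human capital: 0.27 × 2.5 = 0.675 pp.
Employment: 0.52 × 2.3 = 1.196 pp.
Output growth = -0.9 + 1.997 = 1.097%.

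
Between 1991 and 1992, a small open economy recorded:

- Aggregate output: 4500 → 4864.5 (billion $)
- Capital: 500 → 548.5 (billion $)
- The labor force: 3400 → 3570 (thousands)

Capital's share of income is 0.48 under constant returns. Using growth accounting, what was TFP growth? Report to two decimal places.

TFP grew 0.84%.

Aggregate output growth = (4864.5 − 4500) / 4500 = 8.1%.
Capital growth = (548.5 − 500) / 500 = 9.7%.
The labor force growth = (3570 − 3400) / 3400 = 5%.
Labor's share = 1 − 0.48 = 0.52.
Capital: 0.48 × 9.7 = 4.656 pp.
The labor force: 0.52 × 5 = 2.6 pp.
TFP growth = 8.1 − 7.256 = 0.844%.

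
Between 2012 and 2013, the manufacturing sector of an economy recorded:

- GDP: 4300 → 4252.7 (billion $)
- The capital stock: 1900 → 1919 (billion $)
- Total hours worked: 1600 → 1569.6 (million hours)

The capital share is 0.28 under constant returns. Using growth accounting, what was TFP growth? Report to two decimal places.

GDP growth = (4252.7 − 4300) / 4300 = -1.1%.
The capital stock growth = (1919 − 1900) / 1900 = 1%.
Total hours worked growth = (1569.6 − 1600) / 1600 = -1.9%.
Labor's share = 1 − 0.28 = 0.72.
The capital stock: 0.28 × 1 = 0.28 pp.
Total hours worked: 0.72 × (-1.9) = -1.368 pp.
TFP growth = -1.1 + 1.088 = -0.012%.

-0.01%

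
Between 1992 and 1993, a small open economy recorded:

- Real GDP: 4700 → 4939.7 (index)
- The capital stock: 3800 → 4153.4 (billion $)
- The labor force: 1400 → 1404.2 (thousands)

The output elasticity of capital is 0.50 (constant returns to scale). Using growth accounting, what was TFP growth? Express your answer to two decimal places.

0.30%

Real GDP growth = (4939.7 − 4700) / 4700 = 5.1%.
The capital stock growth = (4153.4 − 3800) / 3800 = 9.3%.
The labor force growth = (1404.2 − 1400) / 1400 = 0.3%.
Labor's share = 1 − 0.5 = 0.5.
The capital stock: 0.5 × 9.3 = 4.65 pp.
The labor force: 0.5 × 0.3 = 0.15 pp.
TFP growth = 5.1 − 4.8 = 0.3%.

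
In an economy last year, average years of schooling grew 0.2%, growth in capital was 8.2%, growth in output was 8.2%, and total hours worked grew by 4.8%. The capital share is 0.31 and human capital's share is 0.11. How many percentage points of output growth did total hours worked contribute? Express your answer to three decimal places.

2.784

Labor's share = 1 − 0.31 − 0.11 = 0.58.
Contribution = share × growth = 0.58 × 4.8 = 2.784 pp.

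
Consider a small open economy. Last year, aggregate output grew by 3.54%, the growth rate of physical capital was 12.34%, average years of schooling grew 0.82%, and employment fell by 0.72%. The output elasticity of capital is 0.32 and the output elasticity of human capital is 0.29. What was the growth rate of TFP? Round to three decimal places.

-0.366%

Labor's share = 1 − 0.32 − 0.29 = 0.39.
Physical capital: 0.32 × 12.34 = 3.9488 pp.
Average years of schooling: 0.29 × 0.82 = 0.2378 pp.
Employment: 0.39 × (-0.72) = -0.2808 pp.
TFP growth = 3.54 − 3.9058 = -0.3658%.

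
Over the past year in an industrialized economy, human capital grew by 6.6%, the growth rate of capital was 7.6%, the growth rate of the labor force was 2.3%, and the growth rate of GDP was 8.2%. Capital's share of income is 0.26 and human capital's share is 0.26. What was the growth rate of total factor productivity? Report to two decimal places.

3.40%

Labor's share = 1 − 0.26 − 0.26 = 0.48.
Capital: 0.26 × 7.6 = 1.976 pp.
Human capital: 0.26 × 6.6 = 1.716 pp.
The labor force: 0.48 × 2.3 = 1.104 pp.
TFP growth = 8.2 − 4.796 = 3.404%.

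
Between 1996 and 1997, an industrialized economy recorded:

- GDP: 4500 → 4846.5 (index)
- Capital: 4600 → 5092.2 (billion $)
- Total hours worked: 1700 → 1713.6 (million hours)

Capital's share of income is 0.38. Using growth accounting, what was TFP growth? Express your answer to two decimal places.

GDP growth = (4846.5 − 4500) / 4500 = 7.7%.
Capital growth = (5092.2 − 4600) / 4600 = 10.7%.
Total hours worked growth = (1713.6 − 1700) / 1700 = 0.8%.
Labor's share = 1 − 0.38 = 0.62.
Capital: 0.38 × 10.7 = 4.066 pp.
Total hours worked: 0.62 × 0.8 = 0.496 pp.
TFP growth = 7.7 − 4.562 = 3.138%.

3.14%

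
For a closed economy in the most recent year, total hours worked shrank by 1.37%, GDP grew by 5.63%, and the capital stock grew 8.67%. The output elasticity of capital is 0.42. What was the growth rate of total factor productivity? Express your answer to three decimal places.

Labor's share = 1 − 0.42 = 0.58.
The capital stock: 0.42 × 8.67 = 3.6414 pp.
Total hours worked: 0.58 × (-1.37) = -0.7946 pp.
TFP growth = 5.63 − 2.8468 = 2.7832%.

2.783%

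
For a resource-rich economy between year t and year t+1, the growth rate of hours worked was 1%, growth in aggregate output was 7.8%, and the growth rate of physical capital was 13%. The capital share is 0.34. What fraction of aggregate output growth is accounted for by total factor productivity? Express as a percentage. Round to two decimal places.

Labor's share = 1 − 0.34 = 0.66.
Physical capital: 0.34 × 13 = 4.42 pp.
Hours worked: 0.66 × 1 = 0.66 pp.
TFP growth = 7.8 − 5.08 = 2.72%.
TFP share of growth = 2.72 / 7.8 × 100 = 34.8718%.

34.87%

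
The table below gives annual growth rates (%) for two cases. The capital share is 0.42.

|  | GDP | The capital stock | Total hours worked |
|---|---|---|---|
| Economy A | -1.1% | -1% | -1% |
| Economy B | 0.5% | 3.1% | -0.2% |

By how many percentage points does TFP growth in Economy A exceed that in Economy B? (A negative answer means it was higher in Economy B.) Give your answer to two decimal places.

0.59 percentage points

Labor's share = 1 − 0.42 = 0.58.
Economy A: TFP = -1.1 + 0.42 + 0.58 = -0.1%.
Economy B: TFP = 0.5 − 1.302 + 0.116 = -0.686%.
Difference = -0.1 − (-0.686) = 0.586 pp.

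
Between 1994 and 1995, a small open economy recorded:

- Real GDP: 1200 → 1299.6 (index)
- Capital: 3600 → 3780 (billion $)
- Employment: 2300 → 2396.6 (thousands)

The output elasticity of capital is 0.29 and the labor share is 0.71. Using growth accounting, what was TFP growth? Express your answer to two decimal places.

Real GDP growth = (1299.6 − 1200) / 1200 = 8.3%.
Capital growth = (3780 − 3600) / 3600 = 5%.
Employment growth = (2396.6 − 2300) / 2300 = 4.2%.
Labor's share = 1 − 0.29 = 0.71.
Capital: 0.29 × 5 = 1.45 pp.
Employment: 0.71 × 4.2 = 2.982 pp.
TFP growth = 8.3 − 4.432 = 3.868%.

3.87%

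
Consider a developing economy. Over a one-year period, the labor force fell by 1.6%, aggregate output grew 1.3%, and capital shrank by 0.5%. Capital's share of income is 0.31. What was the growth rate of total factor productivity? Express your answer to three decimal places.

Labor's share = 1 − 0.31 = 0.69.
Capital: 0.31 × (-0.5) = -0.155 pp.
The labor force: 0.69 × (-1.6) = -1.104 pp.
TFP growth = 1.3 + 1.259 = 2.559%.

Total factor productivity growth was 2.559%.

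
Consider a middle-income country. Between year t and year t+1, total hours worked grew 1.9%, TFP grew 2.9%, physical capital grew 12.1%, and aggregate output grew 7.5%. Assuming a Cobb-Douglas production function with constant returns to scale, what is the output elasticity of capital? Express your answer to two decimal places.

α = 0.26

gY = gA + α·gK + (1−α)·gL, so gY − gA − gL = α(gK − gL).
7.5 − 2.9 − 1.9 = α × (12.1 − 1.9).
2.7 = 10.2 α, so α = 0.2647.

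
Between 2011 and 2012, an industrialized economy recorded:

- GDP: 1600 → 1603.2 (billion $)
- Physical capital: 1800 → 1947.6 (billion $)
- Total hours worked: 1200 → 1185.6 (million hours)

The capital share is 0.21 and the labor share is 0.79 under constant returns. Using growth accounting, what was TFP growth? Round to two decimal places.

-0.57%

GDP growth = (1603.2 − 1600) / 1600 = 0.2%.
Physical capital growth = (1947.6 − 1800) / 1800 = 8.2%.
Total hours worked growth = (1185.6 − 1200) / 1200 = -1.2%.
Labor's share = 1 − 0.21 = 0.79.
Physical capital: 0.21 × 8.2 = 1.722 pp.
Total hours worked: 0.79 × (-1.2) = -0.948 pp.
TFP growth = 0.2 − 0.774 = -0.574%.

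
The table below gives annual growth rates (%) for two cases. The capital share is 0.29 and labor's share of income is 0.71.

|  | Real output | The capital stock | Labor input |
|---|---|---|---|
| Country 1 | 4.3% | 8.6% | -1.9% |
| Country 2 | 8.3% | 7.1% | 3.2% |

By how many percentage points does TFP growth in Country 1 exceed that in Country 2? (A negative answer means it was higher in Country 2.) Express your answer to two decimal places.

Labor's share = 1 − 0.29 = 0.71.
Country 1: TFP = 4.3 − 2.494 + 1.349 = 3.155%.
Country 2: TFP = 8.3 − 2.059 − 2.272 = 3.969%.
Difference = 3.155 − (3.969) = -0.814 pp.

-0.81 percentage points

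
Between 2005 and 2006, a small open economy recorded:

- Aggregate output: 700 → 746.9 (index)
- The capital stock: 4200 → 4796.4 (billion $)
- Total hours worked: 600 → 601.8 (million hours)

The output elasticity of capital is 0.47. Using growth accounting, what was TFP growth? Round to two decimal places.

Aggregate output growth = (746.9 − 700) / 700 = 6.7%.
The capital stock growth = (4796.4 − 4200) / 4200 = 14.2%.
Total hours worked growth = (601.8 − 600) / 600 = 0.3%.
Labor's share = 1 − 0.47 = 0.53.
The capital stock: 0.47 × 14.2 = 6.674 pp.
Total hours worked: 0.53 × 0.3 = 0.159 pp.
TFP growth = 6.7 − 6.833 = -0.133%.

-0.13%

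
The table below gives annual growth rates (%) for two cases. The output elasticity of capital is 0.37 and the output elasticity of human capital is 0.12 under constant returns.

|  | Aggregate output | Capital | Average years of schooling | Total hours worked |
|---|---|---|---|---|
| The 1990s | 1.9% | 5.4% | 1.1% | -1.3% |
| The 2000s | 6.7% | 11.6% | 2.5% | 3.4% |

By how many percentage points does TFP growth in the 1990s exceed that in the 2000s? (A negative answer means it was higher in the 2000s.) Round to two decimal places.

0.06 percentage points

Labor's share = 1 − 0.37 − 0.12 = 0.51.
The 1990s: TFP = 1.9 − 1.998 − 0.132 + 0.663 = 0.433%.
The 2000s: TFP = 6.7 − 4.292 − 0.3 − 1.734 = 0.374%.
Difference = 0.433 − (0.374) = 0.059 pp.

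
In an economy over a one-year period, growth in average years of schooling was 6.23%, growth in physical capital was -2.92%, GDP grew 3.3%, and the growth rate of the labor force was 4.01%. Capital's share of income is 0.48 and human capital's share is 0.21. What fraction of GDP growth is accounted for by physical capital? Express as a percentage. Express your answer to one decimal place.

-42.5%

Physical capital contributed 0.48 × (-2.92) = -1.4016 pp.
Share of growth = -1.4016 / 3.3 × 100 = -42.473%.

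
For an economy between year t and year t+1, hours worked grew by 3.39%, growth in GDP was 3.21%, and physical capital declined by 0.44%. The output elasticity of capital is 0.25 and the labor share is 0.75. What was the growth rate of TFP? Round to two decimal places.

Labor's share = 1 − 0.25 = 0.75.
Physical capital: 0.25 × (-0.44) = -0.11 pp.
Hours worked: 0.75 × 3.39 = 2.5425 pp.
TFP growth = 3.21 − 2.4325 = 0.7775%.

0.78%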